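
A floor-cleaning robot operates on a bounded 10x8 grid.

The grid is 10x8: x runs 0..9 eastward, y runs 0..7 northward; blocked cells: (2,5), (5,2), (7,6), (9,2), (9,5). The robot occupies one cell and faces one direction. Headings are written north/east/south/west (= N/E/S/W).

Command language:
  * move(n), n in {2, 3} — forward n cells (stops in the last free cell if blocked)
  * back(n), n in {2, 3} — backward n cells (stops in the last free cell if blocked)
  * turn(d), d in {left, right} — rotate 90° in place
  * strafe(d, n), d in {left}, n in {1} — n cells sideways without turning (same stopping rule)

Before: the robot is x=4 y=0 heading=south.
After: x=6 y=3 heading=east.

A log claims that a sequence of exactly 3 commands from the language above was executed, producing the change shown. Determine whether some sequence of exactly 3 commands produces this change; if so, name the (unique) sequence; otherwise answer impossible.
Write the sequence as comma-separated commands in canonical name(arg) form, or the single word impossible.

key: position moved to (6,3) AND the heading swung to E — translation plus rotation needed
begin: x=4 y=0 heading=south
step 1 (back(3)): x=4 y=3 heading=south
step 2 (turn(left)): x=4 y=3 heading=east
step 3 (move(2)): x=6 y=3 heading=east
no other 3-command option fits: unique.

back(3), turn(left), move(2)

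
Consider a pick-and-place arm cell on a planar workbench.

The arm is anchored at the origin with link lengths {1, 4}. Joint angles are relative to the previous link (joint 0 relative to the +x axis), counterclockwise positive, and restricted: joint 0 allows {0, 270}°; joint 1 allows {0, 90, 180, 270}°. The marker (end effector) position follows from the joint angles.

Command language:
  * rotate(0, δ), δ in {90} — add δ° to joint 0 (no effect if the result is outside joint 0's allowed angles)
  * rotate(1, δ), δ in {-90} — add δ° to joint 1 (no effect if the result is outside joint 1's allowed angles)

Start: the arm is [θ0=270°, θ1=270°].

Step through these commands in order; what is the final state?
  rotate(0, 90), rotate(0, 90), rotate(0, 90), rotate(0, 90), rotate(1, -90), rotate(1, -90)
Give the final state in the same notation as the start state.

begin: [θ0=270°, θ1=270°]
t=1 rotate(0, 90) ⇒ [θ0=0°, θ1=270°]
t=2 rotate(0, 90) ⇒ [θ0=0°, θ1=270°]
t=3 rotate(0, 90) ⇒ [θ0=0°, θ1=270°]
t=4 rotate(0, 90) ⇒ [θ0=0°, θ1=270°]
t=5 rotate(1, -90) ⇒ [θ0=0°, θ1=180°]
t=6 rotate(1, -90) ⇒ [θ0=0°, θ1=90°]

[θ0=0°, θ1=90°]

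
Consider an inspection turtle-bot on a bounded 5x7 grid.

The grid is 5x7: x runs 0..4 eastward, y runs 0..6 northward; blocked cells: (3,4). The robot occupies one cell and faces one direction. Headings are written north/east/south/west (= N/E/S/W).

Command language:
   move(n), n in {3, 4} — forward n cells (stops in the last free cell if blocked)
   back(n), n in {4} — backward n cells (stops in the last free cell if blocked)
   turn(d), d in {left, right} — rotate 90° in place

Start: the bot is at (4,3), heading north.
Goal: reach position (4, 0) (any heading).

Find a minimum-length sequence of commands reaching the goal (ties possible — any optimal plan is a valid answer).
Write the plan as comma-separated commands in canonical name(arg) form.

back(4)

from: at (4,3), heading north
t=1 back(4) ⇒ at (4,0), heading north
shorter routes all fall short; 1 is best.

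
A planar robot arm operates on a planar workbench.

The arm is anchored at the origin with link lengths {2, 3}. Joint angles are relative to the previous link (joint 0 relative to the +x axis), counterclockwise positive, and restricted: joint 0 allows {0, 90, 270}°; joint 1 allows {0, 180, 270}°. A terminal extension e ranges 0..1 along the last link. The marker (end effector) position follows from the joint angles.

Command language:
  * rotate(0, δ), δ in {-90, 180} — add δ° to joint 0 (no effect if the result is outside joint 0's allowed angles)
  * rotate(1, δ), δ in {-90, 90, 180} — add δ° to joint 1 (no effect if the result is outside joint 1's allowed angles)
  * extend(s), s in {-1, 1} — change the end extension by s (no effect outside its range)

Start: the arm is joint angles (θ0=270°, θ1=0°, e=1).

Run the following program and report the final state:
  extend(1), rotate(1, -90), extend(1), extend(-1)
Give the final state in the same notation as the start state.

from: joint angles (θ0=270°, θ1=0°, e=1)
step 1 (extend(1)): joint angles (θ0=270°, θ1=0°, e=1)
step 2 (rotate(1, -90)): joint angles (θ0=270°, θ1=270°, e=1)
step 3 (extend(1)): joint angles (θ0=270°, θ1=270°, e=1)
step 4 (extend(-1)): joint angles (θ0=270°, θ1=270°, e=0)

joint angles (θ0=270°, θ1=270°, e=0)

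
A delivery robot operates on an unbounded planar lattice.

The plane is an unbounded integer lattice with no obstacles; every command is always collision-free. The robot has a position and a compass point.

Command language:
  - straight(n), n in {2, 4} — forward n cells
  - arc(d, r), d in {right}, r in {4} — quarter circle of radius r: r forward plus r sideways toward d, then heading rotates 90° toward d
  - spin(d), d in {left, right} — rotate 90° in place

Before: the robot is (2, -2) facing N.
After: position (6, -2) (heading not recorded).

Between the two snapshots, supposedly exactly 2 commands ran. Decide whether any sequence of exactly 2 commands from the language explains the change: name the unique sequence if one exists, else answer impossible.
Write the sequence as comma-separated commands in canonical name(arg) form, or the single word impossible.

spin(right), straight(4)

key: order matters: swapping spin(right) and straight(4) lands elsewhere
initial: (2, -2) facing N
t=1 spin(right) ⇒ (2, -2) facing E
t=2 straight(4) ⇒ (6, -2) facing E
no rival 2-sequence matches.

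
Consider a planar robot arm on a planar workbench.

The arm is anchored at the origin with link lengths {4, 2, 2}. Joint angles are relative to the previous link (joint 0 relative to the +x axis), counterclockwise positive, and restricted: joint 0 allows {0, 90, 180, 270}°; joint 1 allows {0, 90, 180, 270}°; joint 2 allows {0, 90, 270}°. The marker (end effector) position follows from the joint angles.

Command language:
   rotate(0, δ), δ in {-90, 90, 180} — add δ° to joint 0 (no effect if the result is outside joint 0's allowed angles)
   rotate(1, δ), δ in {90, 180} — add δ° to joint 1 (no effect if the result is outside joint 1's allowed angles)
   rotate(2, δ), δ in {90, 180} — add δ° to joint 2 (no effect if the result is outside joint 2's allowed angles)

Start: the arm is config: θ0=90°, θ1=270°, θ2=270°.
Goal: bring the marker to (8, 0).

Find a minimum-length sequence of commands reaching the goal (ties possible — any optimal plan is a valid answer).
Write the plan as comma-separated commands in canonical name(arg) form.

begin: config: θ0=90°, θ1=270°, θ2=270°
1. rotate(1, 90) → config: θ0=90°, θ1=0°, θ2=270°
2. rotate(0, -90) → config: θ0=0°, θ1=0°, θ2=270°
3. rotate(2, 90) → config: θ0=0°, θ1=0°, θ2=0°
nothing shorter than 3 reaches the goal.

rotate(1, 90), rotate(0, -90), rotate(2, 90)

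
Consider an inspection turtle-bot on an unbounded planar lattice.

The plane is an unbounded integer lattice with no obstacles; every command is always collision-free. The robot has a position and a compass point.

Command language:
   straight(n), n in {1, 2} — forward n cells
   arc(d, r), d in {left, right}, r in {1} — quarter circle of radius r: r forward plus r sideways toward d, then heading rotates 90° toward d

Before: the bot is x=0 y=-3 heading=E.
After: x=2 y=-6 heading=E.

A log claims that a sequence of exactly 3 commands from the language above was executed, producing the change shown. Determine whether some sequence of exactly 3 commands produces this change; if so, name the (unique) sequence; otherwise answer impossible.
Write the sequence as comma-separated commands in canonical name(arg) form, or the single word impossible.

key: still facing E at the end — net rotation zero over 3 steps
initial: x=0 y=-3 heading=E
t=1 arc(right, 1) ⇒ x=1 y=-4 heading=S
t=2 straight(1) ⇒ x=1 y=-5 heading=S
t=3 arc(left, 1) ⇒ x=2 y=-6 heading=E
all 64 alternatives checked — unique.

arc(right, 1), straight(1), arc(left, 1)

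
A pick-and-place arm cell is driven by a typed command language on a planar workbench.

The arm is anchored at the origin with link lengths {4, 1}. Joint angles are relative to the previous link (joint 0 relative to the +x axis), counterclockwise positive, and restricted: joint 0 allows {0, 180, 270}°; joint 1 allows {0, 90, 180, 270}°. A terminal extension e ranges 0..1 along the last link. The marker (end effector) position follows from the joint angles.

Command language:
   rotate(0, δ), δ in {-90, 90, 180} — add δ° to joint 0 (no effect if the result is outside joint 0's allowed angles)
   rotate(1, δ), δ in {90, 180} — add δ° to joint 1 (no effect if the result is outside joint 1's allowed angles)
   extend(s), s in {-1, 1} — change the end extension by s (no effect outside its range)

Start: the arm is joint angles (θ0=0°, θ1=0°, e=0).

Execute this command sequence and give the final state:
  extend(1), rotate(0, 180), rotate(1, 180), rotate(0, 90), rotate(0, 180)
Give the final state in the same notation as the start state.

joint angles (θ0=270°, θ1=180°, e=1)

from: joint angles (θ0=0°, θ1=0°, e=0)
step 1 (extend(1)): joint angles (θ0=0°, θ1=0°, e=1)
step 2 (rotate(0, 180)): joint angles (θ0=180°, θ1=0°, e=1)
step 3 (rotate(1, 180)): joint angles (θ0=180°, θ1=180°, e=1)
step 4 (rotate(0, 90)): joint angles (θ0=270°, θ1=180°, e=1)
step 5 (rotate(0, 180)): joint angles (θ0=270°, θ1=180°, e=1)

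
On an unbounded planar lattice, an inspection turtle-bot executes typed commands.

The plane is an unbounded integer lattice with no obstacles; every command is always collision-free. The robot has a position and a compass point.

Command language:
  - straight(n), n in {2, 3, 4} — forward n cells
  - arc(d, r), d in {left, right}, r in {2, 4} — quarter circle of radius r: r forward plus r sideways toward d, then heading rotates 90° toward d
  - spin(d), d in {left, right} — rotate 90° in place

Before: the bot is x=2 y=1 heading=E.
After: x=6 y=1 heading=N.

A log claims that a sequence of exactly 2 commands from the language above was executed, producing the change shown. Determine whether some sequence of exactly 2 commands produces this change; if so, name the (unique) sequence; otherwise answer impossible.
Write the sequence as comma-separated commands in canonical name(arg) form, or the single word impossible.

key: cell and facing (now N) both changed — the 2 commands mix motion and turning
t0: x=2 y=1 heading=E
t=1 straight(4) ⇒ x=6 y=1 heading=E
t=2 spin(left) ⇒ x=6 y=1 heading=N
no other 2-command option fits: unique.

straight(4), spin(left)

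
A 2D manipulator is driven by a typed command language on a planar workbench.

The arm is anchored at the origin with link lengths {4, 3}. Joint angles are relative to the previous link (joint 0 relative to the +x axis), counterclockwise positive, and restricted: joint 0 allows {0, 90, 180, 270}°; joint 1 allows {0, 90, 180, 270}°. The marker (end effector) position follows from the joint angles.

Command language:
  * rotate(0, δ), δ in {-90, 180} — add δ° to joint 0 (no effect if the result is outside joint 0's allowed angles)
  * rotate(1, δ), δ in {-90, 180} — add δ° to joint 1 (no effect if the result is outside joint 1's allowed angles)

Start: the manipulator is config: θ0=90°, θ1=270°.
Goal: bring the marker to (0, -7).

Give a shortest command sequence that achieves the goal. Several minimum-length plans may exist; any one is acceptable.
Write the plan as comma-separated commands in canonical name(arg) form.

initial: config: θ0=90°, θ1=270°
1. rotate(0, 180) → config: θ0=270°, θ1=270°
2. rotate(1, 180) → config: θ0=270°, θ1=90°
3. rotate(1, -90) → config: θ0=270°, θ1=0°
shorter routes all fall short; 3 is best.

rotate(0, 180), rotate(1, 180), rotate(1, -90)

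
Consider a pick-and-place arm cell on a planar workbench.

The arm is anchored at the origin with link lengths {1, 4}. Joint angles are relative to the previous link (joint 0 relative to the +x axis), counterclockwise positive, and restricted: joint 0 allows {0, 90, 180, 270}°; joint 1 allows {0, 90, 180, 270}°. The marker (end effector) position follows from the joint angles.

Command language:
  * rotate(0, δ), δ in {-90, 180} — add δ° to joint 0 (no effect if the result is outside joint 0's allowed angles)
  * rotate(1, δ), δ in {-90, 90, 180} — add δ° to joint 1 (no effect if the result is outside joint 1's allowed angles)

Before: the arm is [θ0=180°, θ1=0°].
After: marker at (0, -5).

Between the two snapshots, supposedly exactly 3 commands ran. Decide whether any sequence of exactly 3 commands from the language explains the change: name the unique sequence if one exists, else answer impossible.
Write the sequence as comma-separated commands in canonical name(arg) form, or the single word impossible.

start: [θ0=180°, θ1=0°]
t=1 rotate(0, -90) ⇒ [θ0=90°, θ1=0°]
t=2 rotate(0, -90) ⇒ [θ0=0°, θ1=0°]
t=3 rotate(0, -90) ⇒ [θ0=270°, θ1=0°]
all 125 alternatives checked — unique.

rotate(0, -90), rotate(0, -90), rotate(0, -90)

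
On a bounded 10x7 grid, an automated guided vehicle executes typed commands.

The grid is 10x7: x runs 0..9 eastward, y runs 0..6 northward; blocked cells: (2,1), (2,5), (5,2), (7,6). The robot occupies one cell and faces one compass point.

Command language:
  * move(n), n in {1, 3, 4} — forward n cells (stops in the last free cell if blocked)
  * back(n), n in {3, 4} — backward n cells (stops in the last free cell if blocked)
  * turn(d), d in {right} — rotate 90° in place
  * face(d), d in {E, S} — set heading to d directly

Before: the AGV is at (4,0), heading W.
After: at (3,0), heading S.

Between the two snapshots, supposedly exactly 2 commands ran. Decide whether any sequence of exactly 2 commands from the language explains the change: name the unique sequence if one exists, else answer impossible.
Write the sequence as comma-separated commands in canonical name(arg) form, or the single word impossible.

key: position moved to (3,0) AND the heading swung to S — translation plus rotation needed
t0: at (4,0), heading W
t=1 move(1) ⇒ at (3,0), heading W
t=2 face(S) ⇒ at (3,0), heading S
all 64 alternatives checked — unique.

move(1), face(S)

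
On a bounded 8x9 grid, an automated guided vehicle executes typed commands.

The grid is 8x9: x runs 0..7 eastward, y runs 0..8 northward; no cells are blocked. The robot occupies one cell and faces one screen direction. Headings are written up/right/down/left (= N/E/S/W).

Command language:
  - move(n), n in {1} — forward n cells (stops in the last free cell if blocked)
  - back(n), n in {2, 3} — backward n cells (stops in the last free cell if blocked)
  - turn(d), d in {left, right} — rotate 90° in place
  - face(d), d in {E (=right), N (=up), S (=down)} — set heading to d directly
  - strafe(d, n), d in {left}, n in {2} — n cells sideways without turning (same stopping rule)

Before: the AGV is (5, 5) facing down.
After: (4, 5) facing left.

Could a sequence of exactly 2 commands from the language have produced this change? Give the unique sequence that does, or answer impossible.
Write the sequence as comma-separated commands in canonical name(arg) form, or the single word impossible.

turn(right), move(1)

key: position moved to (4,5) AND the heading swung to W — translation plus rotation needed
begin: (5, 5) facing down
1. turn(right) → (5, 5) facing left
2. move(1) → (4, 5) facing left
no rival 2-sequence matches.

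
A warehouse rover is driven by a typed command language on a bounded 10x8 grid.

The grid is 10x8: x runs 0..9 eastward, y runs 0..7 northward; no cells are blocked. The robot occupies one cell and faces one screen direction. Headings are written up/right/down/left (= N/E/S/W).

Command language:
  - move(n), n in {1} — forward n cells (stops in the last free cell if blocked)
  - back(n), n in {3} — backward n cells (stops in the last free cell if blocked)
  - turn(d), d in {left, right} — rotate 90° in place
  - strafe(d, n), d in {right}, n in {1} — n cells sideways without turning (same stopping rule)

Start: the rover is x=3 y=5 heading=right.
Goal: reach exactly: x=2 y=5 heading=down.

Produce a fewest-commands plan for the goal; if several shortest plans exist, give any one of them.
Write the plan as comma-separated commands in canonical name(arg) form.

initial: x=3 y=5 heading=right
[1] after turn(right): x=3 y=5 heading=down
[2] after strafe(right, 1): x=2 y=5 heading=down
nothing shorter than 2 reaches the goal.

turn(right), strafe(right, 1)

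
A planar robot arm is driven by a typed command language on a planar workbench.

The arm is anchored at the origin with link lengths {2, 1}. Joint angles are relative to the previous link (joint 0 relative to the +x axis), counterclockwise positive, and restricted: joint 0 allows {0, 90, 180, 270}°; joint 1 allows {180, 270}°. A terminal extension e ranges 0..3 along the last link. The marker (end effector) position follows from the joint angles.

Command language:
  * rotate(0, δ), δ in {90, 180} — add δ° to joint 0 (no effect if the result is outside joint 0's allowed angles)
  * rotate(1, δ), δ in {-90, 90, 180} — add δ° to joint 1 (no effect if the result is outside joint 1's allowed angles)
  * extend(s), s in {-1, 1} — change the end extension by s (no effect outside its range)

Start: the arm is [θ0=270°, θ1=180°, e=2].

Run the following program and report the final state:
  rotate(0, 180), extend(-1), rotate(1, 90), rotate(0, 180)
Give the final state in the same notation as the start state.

t0: [θ0=270°, θ1=180°, e=2]
[1] after rotate(0, 180): [θ0=90°, θ1=180°, e=2]
[2] after extend(-1): [θ0=90°, θ1=180°, e=1]
[3] after rotate(1, 90): [θ0=90°, θ1=270°, e=1]
[4] after rotate(0, 180): [θ0=270°, θ1=270°, e=1]

[θ0=270°, θ1=270°, e=1]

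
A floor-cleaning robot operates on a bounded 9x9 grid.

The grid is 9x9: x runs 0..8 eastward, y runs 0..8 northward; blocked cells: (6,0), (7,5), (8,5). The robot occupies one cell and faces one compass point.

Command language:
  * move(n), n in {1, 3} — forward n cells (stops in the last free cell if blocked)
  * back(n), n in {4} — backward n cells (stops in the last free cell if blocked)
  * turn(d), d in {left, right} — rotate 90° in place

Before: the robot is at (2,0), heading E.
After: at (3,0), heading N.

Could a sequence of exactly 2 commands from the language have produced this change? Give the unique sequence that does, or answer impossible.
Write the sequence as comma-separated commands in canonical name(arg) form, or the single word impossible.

key: position moved to (3,0) AND the heading swung to N — translation plus rotation needed
initial: at (2,0), heading E
[1] after move(1): at (3,0), heading E
[2] after turn(left): at (3,0), heading N
all 25 alternatives checked — unique.

move(1), turn(left)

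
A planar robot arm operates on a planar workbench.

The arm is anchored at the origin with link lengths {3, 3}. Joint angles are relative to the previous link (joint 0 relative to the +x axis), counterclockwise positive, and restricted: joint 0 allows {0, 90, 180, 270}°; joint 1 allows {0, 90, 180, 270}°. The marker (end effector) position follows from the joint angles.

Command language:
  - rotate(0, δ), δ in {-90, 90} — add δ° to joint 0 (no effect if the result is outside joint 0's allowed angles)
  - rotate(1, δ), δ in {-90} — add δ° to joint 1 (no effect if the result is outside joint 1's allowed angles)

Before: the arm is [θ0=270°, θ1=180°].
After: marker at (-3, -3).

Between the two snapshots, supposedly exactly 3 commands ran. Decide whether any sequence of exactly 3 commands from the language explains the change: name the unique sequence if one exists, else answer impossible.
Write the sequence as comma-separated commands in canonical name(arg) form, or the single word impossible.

rotate(1, -90), rotate(1, -90), rotate(1, -90)

begin: [θ0=270°, θ1=180°]
step 1 (rotate(1, -90)): [θ0=270°, θ1=90°]
step 2 (rotate(1, -90)): [θ0=270°, θ1=0°]
step 3 (rotate(1, -90)): [θ0=270°, θ1=270°]
all 27 alternatives checked — unique.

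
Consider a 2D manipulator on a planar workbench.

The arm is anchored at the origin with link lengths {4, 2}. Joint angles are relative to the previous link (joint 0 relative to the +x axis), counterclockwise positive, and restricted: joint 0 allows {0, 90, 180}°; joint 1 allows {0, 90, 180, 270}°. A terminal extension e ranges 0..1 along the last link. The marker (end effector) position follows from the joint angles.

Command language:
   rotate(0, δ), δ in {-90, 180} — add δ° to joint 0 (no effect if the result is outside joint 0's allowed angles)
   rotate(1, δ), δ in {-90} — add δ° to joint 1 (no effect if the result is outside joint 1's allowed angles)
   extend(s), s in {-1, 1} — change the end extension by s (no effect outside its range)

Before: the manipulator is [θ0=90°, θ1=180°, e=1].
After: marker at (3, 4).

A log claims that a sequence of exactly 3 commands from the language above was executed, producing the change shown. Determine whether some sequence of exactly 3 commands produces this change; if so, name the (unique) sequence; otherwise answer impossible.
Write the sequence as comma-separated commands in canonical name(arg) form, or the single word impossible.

rotate(1, -90), rotate(1, -90), rotate(1, -90)

begin: [θ0=90°, θ1=180°, e=1]
[1] after rotate(1, -90): [θ0=90°, θ1=90°, e=1]
[2] after rotate(1, -90): [θ0=90°, θ1=0°, e=1]
[3] after rotate(1, -90): [θ0=90°, θ1=270°, e=1]
uniquely the one of 125 3-step routes that fits.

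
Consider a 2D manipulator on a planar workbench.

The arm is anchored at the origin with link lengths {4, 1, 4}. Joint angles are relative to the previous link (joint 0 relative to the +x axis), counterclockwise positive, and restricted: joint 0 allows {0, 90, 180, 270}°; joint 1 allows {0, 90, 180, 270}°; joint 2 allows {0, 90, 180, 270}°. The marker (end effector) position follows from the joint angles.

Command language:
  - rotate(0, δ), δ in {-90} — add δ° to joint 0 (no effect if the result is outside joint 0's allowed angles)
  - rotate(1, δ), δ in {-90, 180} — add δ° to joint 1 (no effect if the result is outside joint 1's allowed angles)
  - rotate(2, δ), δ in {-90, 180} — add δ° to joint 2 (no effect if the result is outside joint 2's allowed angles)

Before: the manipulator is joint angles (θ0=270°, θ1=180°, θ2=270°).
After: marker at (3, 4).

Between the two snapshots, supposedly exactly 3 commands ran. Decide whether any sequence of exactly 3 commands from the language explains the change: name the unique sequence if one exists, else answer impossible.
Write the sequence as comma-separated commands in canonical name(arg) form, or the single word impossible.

initial: joint angles (θ0=270°, θ1=180°, θ2=270°)
step 1 (rotate(0, -90)): joint angles (θ0=180°, θ1=180°, θ2=270°)
step 2 (rotate(0, -90)): joint angles (θ0=90°, θ1=180°, θ2=270°)
step 3 (rotate(0, -90)): joint angles (θ0=0°, θ1=180°, θ2=270°)
no rival 3-sequence matches.

rotate(0, -90), rotate(0, -90), rotate(0, -90)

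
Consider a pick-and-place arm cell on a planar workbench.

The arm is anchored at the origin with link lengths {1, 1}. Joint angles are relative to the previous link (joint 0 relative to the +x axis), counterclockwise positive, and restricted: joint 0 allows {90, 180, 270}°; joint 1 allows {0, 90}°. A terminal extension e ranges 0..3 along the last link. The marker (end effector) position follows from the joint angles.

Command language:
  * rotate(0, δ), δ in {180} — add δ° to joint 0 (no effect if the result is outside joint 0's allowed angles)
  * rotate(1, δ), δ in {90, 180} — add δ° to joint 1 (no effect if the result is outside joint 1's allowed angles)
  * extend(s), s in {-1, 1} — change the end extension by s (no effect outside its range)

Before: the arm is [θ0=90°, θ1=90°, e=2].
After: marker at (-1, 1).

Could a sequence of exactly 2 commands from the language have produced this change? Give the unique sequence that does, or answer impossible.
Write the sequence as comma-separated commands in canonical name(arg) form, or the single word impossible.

extend(-1), extend(-1)

from: [θ0=90°, θ1=90°, e=2]
1. extend(-1) → [θ0=90°, θ1=90°, e=1]
2. extend(-1) → [θ0=90°, θ1=90°, e=0]
uniquely the one of 25 2-step routes that fits.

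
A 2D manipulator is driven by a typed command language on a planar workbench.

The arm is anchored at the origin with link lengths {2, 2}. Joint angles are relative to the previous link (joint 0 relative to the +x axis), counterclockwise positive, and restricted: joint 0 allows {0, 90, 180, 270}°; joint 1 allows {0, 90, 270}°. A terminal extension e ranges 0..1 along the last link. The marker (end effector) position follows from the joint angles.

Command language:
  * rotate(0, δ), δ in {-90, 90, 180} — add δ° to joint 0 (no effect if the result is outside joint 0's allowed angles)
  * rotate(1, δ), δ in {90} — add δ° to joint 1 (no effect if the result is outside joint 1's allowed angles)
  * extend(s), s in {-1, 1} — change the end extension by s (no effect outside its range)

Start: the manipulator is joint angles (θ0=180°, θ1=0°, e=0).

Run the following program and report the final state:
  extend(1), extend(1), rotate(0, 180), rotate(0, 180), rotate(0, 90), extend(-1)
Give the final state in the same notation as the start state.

joint angles (θ0=270°, θ1=0°, e=0)

start: joint angles (θ0=180°, θ1=0°, e=0)
[1] after extend(1): joint angles (θ0=180°, θ1=0°, e=1)
[2] after extend(1): joint angles (θ0=180°, θ1=0°, e=1)
[3] after rotate(0, 180): joint angles (θ0=0°, θ1=0°, e=1)
[4] after rotate(0, 180): joint angles (θ0=180°, θ1=0°, e=1)
[5] after rotate(0, 90): joint angles (θ0=270°, θ1=0°, e=1)
[6] after extend(-1): joint angles (θ0=270°, θ1=0°, e=0)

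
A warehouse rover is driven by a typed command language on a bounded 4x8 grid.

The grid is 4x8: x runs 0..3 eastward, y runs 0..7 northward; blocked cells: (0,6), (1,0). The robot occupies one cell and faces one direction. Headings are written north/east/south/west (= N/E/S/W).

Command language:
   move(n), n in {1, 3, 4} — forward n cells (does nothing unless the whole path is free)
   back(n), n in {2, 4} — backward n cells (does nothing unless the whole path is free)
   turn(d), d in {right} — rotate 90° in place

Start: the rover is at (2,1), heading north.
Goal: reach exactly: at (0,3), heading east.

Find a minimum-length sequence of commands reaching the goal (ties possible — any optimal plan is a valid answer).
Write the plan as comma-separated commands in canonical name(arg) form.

move(1), move(1), turn(right), back(2)

t0: at (2,1), heading north
1. move(1) → at (2,2), heading north
2. move(1) → at (2,3), heading north
3. turn(right) → at (2,3), heading east
4. back(2) → at (0,3), heading east
no 3-step plan works, so 4 is optimal.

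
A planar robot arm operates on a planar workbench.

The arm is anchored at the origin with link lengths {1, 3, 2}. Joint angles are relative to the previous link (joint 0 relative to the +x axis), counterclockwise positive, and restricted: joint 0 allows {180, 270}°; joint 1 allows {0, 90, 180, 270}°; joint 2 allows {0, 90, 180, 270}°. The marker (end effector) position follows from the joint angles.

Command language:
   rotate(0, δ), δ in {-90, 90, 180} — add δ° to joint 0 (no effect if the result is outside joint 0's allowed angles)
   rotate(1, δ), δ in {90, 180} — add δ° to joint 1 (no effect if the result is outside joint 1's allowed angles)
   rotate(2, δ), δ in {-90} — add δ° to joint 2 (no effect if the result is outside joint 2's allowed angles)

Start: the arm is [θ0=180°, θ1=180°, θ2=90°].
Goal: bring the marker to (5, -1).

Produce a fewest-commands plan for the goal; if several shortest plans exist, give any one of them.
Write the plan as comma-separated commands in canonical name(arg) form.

from: [θ0=180°, θ1=180°, θ2=90°]
1. rotate(1, 180) → [θ0=180°, θ1=0°, θ2=90°]
2. rotate(1, 90) → [θ0=180°, θ1=90°, θ2=90°]
3. rotate(2, -90) → [θ0=180°, θ1=90°, θ2=0°]
4. rotate(0, 90) → [θ0=270°, θ1=90°, θ2=0°]
shorter routes all fall short; 4 is best.

rotate(1, 180), rotate(1, 90), rotate(2, -90), rotate(0, 90)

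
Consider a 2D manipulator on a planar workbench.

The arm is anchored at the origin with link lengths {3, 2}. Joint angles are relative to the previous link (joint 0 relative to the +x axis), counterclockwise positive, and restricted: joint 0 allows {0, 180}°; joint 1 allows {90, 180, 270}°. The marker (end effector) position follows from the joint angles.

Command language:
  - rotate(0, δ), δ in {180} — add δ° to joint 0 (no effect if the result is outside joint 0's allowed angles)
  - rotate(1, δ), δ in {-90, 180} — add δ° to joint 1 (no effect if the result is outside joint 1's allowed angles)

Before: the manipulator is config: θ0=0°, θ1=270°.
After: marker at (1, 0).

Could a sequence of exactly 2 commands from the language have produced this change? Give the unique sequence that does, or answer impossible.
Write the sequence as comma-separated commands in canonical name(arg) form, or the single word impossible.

key: running rotate(1, 180) before rotate(1, -90) would end elsewhere — order is forced
from: config: θ0=0°, θ1=270°
1. rotate(1, -90) → config: θ0=0°, θ1=180°
2. rotate(1, 180) → config: θ0=0°, θ1=180°
no rival 2-sequence matches.

rotate(1, -90), rotate(1, 180)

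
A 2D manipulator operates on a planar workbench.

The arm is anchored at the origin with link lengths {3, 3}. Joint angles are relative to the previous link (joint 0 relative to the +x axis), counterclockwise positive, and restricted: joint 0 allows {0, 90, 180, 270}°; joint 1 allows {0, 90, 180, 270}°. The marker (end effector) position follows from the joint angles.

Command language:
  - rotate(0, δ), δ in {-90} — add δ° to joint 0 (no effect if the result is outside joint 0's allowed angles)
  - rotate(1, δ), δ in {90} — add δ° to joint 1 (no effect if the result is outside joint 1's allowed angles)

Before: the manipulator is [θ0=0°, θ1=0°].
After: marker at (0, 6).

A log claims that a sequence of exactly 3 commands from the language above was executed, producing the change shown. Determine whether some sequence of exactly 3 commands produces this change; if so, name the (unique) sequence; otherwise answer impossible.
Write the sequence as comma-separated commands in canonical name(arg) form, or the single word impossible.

rotate(0, -90), rotate(0, -90), rotate(0, -90)

t0: [θ0=0°, θ1=0°]
[1] after rotate(0, -90): [θ0=270°, θ1=0°]
[2] after rotate(0, -90): [θ0=180°, θ1=0°]
[3] after rotate(0, -90): [θ0=90°, θ1=0°]
no rival 3-sequence matches.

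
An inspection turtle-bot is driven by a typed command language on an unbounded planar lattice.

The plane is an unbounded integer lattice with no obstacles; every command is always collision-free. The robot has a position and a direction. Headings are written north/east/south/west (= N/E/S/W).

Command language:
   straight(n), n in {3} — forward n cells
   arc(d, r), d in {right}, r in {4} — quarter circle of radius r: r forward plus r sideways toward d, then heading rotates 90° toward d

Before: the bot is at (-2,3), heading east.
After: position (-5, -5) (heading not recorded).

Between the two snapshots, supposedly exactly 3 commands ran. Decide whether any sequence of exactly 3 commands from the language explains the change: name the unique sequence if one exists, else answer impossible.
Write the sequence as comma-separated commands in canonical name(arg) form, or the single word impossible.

arc(right, 4), arc(right, 4), straight(3)

key: running straight(3) before arc(right, 4) would end elsewhere — order is forced
t0: at (-2,3), heading east
[1] after arc(right, 4): at (2,-1), heading south
[2] after arc(right, 4): at (-2,-5), heading west
[3] after straight(3): at (-5,-5), heading west
all 8 alternatives checked — unique.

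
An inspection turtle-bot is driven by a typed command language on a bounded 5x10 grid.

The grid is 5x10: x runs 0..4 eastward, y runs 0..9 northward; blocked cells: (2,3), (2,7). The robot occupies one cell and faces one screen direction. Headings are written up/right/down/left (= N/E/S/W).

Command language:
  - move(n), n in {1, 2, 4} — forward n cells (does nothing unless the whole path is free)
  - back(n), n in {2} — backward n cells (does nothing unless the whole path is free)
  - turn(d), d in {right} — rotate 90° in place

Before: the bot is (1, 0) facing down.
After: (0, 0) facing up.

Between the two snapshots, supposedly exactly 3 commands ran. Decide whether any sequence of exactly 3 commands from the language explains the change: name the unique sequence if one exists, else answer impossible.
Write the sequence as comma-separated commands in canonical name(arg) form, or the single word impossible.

turn(right), move(1), turn(right)

key: position moved to (0,0) AND the heading swung to N — translation plus rotation needed
start: (1, 0) facing down
step 1 (turn(right)): (1, 0) facing left
step 2 (move(1)): (0, 0) facing left
step 3 (turn(right)): (0, 0) facing up
no other 3-command option fits: unique.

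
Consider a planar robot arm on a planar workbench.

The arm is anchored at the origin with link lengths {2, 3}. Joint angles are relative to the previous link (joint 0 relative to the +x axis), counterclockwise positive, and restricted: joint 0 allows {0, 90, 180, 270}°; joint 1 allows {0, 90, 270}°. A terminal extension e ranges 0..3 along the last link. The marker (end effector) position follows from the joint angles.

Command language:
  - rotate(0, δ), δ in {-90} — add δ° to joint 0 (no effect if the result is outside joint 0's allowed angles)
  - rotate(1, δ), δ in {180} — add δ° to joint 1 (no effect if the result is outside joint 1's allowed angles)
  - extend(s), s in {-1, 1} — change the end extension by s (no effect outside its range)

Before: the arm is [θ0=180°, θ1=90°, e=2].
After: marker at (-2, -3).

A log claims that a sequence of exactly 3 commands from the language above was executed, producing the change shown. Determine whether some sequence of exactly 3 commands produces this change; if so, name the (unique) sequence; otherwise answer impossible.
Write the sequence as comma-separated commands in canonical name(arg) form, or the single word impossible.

initial: [θ0=180°, θ1=90°, e=2]
[1] after extend(-1): [θ0=180°, θ1=90°, e=1]
[2] after extend(-1): [θ0=180°, θ1=90°, e=0]
[3] after extend(-1): [θ0=180°, θ1=90°, e=0]
no rival 3-sequence matches.

extend(-1), extend(-1), extend(-1)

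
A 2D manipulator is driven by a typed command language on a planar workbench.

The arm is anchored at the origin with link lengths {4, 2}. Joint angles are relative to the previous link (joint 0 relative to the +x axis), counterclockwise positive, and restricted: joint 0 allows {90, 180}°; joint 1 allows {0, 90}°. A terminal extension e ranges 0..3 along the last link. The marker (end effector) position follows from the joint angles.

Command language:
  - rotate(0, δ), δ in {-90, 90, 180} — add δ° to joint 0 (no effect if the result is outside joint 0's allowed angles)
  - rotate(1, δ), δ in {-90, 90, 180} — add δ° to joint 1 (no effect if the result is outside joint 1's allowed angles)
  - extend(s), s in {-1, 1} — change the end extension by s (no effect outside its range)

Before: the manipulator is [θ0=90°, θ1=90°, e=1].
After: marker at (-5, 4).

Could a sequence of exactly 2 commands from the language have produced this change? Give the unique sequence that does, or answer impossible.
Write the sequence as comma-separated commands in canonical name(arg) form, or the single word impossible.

extend(1), extend(1)

initial: [θ0=90°, θ1=90°, e=1]
t=1 extend(1) ⇒ [θ0=90°, θ1=90°, e=2]
t=2 extend(1) ⇒ [θ0=90°, θ1=90°, e=3]
uniquely the one of 64 2-step routes that fits.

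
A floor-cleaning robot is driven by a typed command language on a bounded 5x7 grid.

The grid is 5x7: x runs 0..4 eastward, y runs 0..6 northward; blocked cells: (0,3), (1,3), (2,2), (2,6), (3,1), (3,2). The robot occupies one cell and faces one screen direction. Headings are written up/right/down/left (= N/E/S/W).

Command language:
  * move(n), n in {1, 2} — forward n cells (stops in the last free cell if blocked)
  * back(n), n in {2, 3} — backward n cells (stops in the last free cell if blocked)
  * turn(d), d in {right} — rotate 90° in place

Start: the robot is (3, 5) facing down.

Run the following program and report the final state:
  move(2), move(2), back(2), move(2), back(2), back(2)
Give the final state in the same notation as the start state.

start: (3, 5) facing down
step 1 (move(2)): (3, 3) facing down
step 2 (move(2)): (3, 3) facing down
step 3 (back(2)): (3, 5) facing down
step 4 (move(2)): (3, 3) facing down
step 5 (back(2)): (3, 5) facing down
step 6 (back(2)): (3, 6) facing down

(3, 6) facing down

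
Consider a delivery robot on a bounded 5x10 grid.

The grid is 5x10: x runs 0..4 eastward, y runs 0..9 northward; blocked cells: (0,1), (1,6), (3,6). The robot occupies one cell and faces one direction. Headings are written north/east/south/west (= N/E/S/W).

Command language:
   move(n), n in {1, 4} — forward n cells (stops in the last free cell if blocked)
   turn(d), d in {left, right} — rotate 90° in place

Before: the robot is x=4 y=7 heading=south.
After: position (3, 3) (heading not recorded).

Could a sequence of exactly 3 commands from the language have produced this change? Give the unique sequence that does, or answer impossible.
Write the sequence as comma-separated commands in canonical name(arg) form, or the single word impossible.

key: order matters: swapping move(4) and move(1) lands elsewhere
from: x=4 y=7 heading=south
step 1 (move(4)): x=4 y=3 heading=south
step 2 (turn(right)): x=4 y=3 heading=west
step 3 (move(1)): x=3 y=3 heading=west
no other 3-command option fits: unique.

move(4), turn(right), move(1)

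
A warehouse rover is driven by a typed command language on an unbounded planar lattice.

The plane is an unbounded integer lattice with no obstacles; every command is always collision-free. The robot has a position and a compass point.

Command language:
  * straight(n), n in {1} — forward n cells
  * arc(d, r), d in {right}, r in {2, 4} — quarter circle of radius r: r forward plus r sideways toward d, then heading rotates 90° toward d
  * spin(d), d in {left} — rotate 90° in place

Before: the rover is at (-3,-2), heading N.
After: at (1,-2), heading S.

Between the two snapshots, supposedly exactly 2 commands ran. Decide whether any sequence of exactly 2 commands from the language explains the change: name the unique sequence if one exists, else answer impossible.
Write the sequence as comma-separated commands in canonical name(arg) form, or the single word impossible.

arc(right, 2), arc(right, 2)

key: cell and facing (now S) both changed — the 2 commands mix motion and turning
t0: at (-3,-2), heading N
1. arc(right, 2) → at (-1,0), heading E
2. arc(right, 2) → at (1,-2), heading S
no other 2-command option fits: unique.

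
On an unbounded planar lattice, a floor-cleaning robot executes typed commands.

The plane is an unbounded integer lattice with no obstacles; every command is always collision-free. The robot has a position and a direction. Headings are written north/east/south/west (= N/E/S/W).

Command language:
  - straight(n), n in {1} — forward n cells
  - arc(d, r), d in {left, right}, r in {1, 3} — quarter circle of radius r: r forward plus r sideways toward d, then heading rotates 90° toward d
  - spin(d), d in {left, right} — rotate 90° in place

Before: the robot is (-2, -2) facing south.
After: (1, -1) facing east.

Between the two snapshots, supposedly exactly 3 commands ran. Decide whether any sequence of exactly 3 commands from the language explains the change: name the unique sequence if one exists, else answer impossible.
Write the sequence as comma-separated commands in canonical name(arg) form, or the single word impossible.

key: position moved to (1,-1) AND the heading swung to E — translation plus rotation needed
initial: (-2, -2) facing south
step 1 (arc(left, 1)): (-1, -3) facing east
step 2 (arc(left, 1)): (0, -2) facing north
step 3 (arc(right, 1)): (1, -1) facing east
all 343 alternatives checked — unique.

arc(left, 1), arc(left, 1), arc(right, 1)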